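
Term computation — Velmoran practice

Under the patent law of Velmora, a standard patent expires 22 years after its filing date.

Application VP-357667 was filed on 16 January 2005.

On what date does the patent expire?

2027-01-16

Filing date + 22 years → 16 January 2027.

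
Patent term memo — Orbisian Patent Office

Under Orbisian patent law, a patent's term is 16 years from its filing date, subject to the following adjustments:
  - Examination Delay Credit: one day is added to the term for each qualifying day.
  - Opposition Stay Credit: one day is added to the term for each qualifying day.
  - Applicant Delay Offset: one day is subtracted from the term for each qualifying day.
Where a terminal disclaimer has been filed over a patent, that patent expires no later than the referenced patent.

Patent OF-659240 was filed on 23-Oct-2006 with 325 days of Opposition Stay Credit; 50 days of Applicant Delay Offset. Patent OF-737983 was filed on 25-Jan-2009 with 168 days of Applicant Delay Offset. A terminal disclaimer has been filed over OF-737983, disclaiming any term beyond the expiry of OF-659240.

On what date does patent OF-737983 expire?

Natural term of OF-737983:
  Base: filing + 16 years → 25 January 2025.
  Applicant Delay Offset: −168 days → 10 August 2024.
Expiry of referenced patent OF-659240:
  Base: filing + 16 years → 23 October 2022.
  Opposition Stay Credit: +325 days → 13 September 2023.
  Applicant Delay Offset: −50 days → 25 July 2023.
Terminal disclaimer: OF-737983 expires on the earlier of 10 August 2024 and 25 July 2023.

July 25, 2023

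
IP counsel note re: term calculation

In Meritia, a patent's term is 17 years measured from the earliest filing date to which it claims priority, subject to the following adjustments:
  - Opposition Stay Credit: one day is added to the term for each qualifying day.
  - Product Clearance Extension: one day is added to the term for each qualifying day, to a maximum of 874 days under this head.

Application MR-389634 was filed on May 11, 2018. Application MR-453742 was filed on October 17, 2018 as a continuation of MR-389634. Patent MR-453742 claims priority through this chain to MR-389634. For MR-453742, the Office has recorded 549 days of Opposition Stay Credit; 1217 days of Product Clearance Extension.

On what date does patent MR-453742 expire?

Earliest priority filing: 11 May 2018.
Base term: 11 May 2018 + 17 years → 11 May 2035.
Opposition Stay Credit: +549 days → 10 November 2036.
Product Clearance Extension: 1217 days claimed exceeds the 874-day cap, so +874 days → 3 April 2039.

April 3, 2039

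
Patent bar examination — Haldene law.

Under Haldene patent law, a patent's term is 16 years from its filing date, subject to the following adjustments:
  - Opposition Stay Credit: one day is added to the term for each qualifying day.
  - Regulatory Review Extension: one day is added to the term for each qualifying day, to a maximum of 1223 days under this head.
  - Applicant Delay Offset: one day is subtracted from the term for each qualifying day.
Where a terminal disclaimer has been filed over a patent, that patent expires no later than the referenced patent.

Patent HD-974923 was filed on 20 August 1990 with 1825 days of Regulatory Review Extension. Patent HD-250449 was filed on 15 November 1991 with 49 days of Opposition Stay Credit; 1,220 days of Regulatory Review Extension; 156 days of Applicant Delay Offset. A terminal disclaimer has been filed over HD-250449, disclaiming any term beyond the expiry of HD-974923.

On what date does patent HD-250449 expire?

December 25, 2009

Natural term of HD-250449:
  Base: filing + 16 years → 15 November 2007.
  Opposition Stay Credit: +49 days → 3 January 2008.
  Regulatory Review Extension: 1220 days (within the 1223-day cap) → +1220 days → 7 May 2011.
  Applicant Delay Offset: −156 days → 2 December 2010.
Expiry of referenced patent HD-974923:
  Base: filing + 16 years → 20 August 2006.
  Regulatory Review Extension: 1825 days claimed exceeds the 1223-day cap, so +1223 days → 25 December 2009.
Terminal disclaimer: HD-250449 expires on the earlier of 2 December 2010 and 25 December 2009.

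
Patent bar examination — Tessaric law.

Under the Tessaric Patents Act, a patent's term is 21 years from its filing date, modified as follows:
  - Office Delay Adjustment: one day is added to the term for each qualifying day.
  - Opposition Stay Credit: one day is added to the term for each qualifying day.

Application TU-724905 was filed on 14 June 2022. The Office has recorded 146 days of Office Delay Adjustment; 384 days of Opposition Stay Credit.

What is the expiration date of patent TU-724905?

Base term: filing date + 21 years → 14 June 2043.
Office Delay Adjustment: +146 days → 7 November 2043.
Opposition Stay Credit: +384 days → 25 November 2044.

November 25, 2044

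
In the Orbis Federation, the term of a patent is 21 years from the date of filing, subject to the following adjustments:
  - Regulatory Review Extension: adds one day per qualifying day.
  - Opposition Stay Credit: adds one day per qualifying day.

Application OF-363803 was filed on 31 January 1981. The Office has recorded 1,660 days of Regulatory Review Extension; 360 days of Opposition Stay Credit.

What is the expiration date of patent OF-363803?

2007-08-13

Base term: filing date + 21 years → 31 January 2002.
Regulatory Review Extension: +1660 days → 18 August 2006.
Opposition Stay Credit: +360 days → 13 August 2007.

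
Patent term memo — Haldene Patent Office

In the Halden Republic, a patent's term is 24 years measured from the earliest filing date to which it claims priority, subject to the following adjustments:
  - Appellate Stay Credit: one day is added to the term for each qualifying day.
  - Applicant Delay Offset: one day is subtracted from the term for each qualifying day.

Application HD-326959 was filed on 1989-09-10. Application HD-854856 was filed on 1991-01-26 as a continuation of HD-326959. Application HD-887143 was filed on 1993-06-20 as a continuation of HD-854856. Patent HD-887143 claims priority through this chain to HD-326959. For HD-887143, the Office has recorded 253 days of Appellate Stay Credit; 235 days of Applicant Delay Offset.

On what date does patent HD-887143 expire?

Earliest priority filing: 10 September 1989.
Base term: 10 September 1989 + 24 years → 10 September 2013.
Appellate Stay Credit: +253 days → 21 May 2014.
Applicant Delay Offset: −235 days → 28 September 2013.

September 28, 2013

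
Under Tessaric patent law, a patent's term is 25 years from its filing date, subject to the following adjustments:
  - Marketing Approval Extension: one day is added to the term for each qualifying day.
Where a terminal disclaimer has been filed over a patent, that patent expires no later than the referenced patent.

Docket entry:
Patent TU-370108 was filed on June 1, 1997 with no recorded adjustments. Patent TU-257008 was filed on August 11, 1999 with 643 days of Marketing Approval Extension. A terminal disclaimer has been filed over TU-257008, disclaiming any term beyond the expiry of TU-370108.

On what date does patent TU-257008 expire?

2022-06-01

Natural term of TU-257008:
  Base: filing + 25 years → 11 August 2024.
  Marketing Approval Extension: +643 days → 16 May 2026.
Expiry of referenced patent TU-370108:
  Base: filing + 25 years → 1 June 2022.
Terminal disclaimer: TU-257008 expires on the earlier of 16 May 2026 and 1 June 2022.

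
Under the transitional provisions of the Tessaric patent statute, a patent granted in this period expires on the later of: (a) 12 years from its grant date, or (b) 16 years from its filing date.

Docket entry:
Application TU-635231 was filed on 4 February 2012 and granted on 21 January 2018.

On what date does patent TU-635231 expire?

January 21, 2030

(a) grant + 12 years → 21 January 2030.
(b) filing + 16 years → 4 February 2028.
Later of the two: 21 January 2030.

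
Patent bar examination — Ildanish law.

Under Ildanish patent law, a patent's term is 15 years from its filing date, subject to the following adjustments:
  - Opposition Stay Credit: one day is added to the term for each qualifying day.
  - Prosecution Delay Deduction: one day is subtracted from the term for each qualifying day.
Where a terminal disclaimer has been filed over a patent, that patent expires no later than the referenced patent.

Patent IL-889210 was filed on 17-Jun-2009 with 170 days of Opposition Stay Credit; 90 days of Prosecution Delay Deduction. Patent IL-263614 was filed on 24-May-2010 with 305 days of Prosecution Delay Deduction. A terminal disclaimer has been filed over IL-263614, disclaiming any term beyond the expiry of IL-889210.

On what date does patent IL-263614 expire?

July 23, 2024

Natural term of IL-263614:
  Base: filing + 15 years → 24 May 2025.
  Prosecution Delay Deduction: −305 days → 23 July 2024.
Expiry of referenced patent IL-889210:
  Base: filing + 15 years → 17 June 2024.
  Opposition Stay Credit: +170 days → 4 December 2024.
  Prosecution Delay Deduction: −90 days → 5 September 2024.
Terminal disclaimer: IL-263614 expires on the earlier of 23 July 2024 and 5 September 2024.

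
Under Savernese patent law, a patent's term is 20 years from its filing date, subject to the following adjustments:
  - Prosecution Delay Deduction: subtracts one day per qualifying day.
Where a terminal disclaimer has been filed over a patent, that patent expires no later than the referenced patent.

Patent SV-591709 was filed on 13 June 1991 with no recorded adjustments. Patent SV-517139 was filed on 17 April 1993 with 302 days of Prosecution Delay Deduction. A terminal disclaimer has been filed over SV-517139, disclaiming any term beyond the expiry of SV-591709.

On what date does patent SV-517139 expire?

Natural term of SV-517139:
  Base: filing + 20 years → 17 April 2013.
  Prosecution Delay Deduction: −302 days → 19 June 2012.
Expiry of referenced patent SV-591709:
  Base: filing + 20 years → 13 June 2011.
Terminal disclaimer: SV-517139 expires on the earlier of 19 June 2012 and 13 June 2011.

2011-06-13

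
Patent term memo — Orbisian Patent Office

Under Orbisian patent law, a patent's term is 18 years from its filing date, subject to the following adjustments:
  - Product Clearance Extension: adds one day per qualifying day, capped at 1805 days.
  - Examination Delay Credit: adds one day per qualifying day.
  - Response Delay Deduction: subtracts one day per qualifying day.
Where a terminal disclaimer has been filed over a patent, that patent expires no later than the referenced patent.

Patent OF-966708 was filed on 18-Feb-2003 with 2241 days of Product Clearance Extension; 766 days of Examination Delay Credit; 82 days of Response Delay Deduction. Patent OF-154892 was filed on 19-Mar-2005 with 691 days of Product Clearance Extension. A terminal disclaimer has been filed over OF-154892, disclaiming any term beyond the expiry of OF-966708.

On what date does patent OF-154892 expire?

2025-02-07

Natural term of OF-154892:
  Base: filing + 18 years → 19 March 2023.
  Product Clearance Extension: 691 days (within the 1805-day cap) → +691 days → 7 February 2025.
Expiry of referenced patent OF-966708:
  Base: filing + 18 years → 18 February 2021.
  Product Clearance Extension: 2241 days claimed exceeds the 1805-day cap, so +1805 days → 28 January 2026.
  Examination Delay Credit: +766 days → 4 March 2028.
  Response Delay Deduction: −82 days → 13 December 2027.
Terminal disclaimer: OF-154892 expires on the earlier of 7 February 2025 and 13 December 2027.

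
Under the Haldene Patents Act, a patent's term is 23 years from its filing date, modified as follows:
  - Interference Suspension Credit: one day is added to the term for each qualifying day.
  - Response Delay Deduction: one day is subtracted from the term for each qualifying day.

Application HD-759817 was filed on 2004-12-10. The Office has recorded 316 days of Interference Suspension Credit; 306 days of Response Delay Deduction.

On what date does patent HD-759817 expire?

Base term: filing date + 23 years → 10 December 2027.
Interference Suspension Credit: +316 days → 21 October 2028.
Response Delay Deduction: −306 days → 20 December 2027.

December 20, 2027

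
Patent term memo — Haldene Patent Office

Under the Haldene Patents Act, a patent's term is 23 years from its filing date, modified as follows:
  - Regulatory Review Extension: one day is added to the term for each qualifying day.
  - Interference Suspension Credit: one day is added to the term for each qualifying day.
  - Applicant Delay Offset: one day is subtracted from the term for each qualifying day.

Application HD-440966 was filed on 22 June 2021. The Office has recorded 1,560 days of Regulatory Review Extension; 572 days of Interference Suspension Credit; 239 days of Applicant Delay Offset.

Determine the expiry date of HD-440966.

Base term: filing date + 23 years → 22 June 2044.
Regulatory Review Extension: +1560 days → 29 September 2048.
Interference Suspension Credit: +572 days → 24 April 2050.
Applicant Delay Offset: −239 days → 28 August 2049.

August 28, 2049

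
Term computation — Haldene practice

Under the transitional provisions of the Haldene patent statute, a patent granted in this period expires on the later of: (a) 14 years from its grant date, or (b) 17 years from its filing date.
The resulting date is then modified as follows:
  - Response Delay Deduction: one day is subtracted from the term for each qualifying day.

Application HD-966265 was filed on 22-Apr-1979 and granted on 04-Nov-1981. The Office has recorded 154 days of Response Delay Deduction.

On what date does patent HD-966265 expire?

(a) grant + 14 years → 4 November 1995.
(b) filing + 17 years → 22 April 1996.
Later of the two: 22 April 1996.
Response Delay Deduction: −154 days → 20 November 1995.

November 20, 1995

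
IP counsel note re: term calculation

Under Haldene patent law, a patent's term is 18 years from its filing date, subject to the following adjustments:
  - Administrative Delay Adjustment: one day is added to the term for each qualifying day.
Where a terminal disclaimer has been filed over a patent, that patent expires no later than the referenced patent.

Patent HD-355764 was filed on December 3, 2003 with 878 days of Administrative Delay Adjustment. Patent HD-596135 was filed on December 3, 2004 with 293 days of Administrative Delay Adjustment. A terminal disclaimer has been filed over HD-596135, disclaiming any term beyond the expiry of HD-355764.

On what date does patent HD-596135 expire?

September 22, 2023

Natural term of HD-596135:
  Base: filing + 18 years → 3 December 2022.
  Administrative Delay Adjustment: +293 days → 22 September 2023.
Expiry of referenced patent HD-355764:
  Base: filing + 18 years → 3 December 2021.
  Administrative Delay Adjustment: +878 days → 29 April 2024.
Terminal disclaimer: HD-596135 expires on the earlier of 22 September 2023 and 29 April 2024.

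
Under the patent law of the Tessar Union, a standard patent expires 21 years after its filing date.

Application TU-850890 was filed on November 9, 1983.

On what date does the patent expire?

2004-11-09

Filing date + 21 years → 9 November 2004.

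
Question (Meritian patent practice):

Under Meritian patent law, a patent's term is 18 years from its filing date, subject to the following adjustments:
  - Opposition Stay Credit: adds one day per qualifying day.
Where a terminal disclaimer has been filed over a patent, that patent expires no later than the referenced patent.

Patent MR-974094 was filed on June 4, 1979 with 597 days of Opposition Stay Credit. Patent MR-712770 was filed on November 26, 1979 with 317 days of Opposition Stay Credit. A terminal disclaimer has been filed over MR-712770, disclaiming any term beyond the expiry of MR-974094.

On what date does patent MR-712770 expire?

1998-10-09

Natural term of MR-712770:
  Base: filing + 18 years → 26 November 1997.
  Opposition Stay Credit: +317 days → 9 October 1998.
Expiry of referenced patent MR-974094:
  Base: filing + 18 years → 4 June 1997.
  Opposition Stay Credit: +597 days → 22 January 1999.
Terminal disclaimer: MR-712770 expires on the earlier of 9 October 1998 and 22 January 1999.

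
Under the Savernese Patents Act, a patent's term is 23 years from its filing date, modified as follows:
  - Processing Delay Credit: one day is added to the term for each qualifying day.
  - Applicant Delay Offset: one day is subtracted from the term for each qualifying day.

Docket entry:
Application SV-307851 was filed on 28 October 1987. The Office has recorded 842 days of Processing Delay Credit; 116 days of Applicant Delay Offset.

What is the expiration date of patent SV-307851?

Base term: filing date + 23 years → 28 October 2010.
Processing Delay Credit: +842 days → 16 February 2013.
Applicant Delay Offset: −116 days → 23 October 2012.

October 23, 2012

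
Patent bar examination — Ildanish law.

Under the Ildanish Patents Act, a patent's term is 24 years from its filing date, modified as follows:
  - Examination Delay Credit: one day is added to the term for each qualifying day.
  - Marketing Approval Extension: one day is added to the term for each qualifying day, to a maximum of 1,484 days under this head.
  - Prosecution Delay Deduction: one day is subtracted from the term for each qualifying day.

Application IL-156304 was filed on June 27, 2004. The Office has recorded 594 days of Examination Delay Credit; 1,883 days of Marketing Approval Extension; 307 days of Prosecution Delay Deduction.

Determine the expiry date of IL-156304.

Base term: filing date + 24 years → 27 June 2028.
Examination Delay Credit: +594 days → 11 February 2030.
Marketing Approval Extension: 1883 days claimed exceeds the 1484-day cap, so +1484 days → 6 March 2034.
Prosecution Delay Deduction: −307 days → 3 May 2033.

2033-05-03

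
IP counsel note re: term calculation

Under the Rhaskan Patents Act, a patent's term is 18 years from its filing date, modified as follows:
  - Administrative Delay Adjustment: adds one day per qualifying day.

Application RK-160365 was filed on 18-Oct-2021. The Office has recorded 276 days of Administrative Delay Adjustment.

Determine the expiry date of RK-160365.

Base term: filing date + 18 years → 18 October 2039.
Administrative Delay Adjustment: +276 days → 20 July 2040.

2040-07-20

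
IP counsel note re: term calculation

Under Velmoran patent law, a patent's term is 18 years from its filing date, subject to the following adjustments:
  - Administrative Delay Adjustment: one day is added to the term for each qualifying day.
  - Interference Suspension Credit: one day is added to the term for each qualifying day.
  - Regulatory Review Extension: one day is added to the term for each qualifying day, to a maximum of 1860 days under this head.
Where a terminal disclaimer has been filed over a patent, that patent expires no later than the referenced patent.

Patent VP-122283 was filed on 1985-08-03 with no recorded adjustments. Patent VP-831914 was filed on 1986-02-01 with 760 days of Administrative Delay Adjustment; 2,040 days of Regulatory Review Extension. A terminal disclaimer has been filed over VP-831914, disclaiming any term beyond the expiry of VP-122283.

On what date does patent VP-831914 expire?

Natural term of VP-831914:
  Base: filing + 18 years → 1 February 2004.
  Administrative Delay Adjustment: +760 days → 2 March 2006.
  Regulatory Review Extension: 2040 days claimed exceeds the 1860-day cap, so +1860 days → 5 April 2011.
Expiry of referenced patent VP-122283:
  Base: filing + 18 years → 3 August 2003.
Terminal disclaimer: VP-831914 expires on the earlier of 5 April 2011 and 3 August 2003.

August 3, 2003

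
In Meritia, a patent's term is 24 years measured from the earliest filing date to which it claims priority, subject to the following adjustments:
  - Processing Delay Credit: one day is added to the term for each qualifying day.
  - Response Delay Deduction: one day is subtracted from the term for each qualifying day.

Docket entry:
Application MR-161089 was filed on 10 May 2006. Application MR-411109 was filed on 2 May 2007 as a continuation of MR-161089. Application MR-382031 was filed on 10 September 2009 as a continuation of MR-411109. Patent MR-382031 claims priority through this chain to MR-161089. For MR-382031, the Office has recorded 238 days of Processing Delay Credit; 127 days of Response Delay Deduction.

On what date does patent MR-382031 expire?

Earliest priority filing: 10 May 2006.
Base term: 10 May 2006 + 24 years → 10 May 2030.
Processing Delay Credit: +238 days → 3 January 2031.
Response Delay Deduction: −127 days → 29 August 2030.

August 29, 2030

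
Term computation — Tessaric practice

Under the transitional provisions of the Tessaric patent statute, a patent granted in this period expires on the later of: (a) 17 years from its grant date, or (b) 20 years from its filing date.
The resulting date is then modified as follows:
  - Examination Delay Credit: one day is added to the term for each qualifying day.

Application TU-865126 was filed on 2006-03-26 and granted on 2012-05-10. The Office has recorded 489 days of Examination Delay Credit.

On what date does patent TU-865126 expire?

(a) grant + 17 years → 10 May 2029.
(b) filing + 20 years → 26 March 2026.
Later of the two: 10 May 2029.
Examination Delay Credit: +489 days → 11 September 2030.

September 11, 2030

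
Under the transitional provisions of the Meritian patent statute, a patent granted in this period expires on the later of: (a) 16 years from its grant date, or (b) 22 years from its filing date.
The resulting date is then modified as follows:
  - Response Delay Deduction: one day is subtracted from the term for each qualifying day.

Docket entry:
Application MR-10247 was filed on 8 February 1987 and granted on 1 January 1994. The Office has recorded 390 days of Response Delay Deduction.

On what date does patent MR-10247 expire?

2008-12-07

(a) grant + 16 years → 1 January 2010.
(b) filing + 22 years → 8 February 2009.
Later of the two: 1 January 2010.
Response Delay Deduction: −390 days → 7 December 2008.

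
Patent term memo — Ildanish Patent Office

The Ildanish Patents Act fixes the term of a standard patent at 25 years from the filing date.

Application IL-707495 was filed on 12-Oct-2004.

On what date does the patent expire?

2029-10-12

Filing date + 25 years → 12 October 2029.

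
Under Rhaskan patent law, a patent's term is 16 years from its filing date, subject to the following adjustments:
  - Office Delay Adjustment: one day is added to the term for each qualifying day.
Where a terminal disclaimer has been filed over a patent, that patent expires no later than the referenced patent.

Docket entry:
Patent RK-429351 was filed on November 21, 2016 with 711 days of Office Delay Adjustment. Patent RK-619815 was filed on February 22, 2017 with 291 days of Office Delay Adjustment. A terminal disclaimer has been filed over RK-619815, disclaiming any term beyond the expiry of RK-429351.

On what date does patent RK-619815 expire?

Natural term of RK-619815:
  Base: filing + 16 years → 22 February 2033.
  Office Delay Adjustment: +291 days → 10 December 2033.
Expiry of referenced patent RK-429351:
  Base: filing + 16 years → 21 November 2032.
  Office Delay Adjustment: +711 days → 2 November 2034.
Terminal disclaimer: RK-619815 expires on the earlier of 10 December 2033 and 2 November 2034.

2033-12-10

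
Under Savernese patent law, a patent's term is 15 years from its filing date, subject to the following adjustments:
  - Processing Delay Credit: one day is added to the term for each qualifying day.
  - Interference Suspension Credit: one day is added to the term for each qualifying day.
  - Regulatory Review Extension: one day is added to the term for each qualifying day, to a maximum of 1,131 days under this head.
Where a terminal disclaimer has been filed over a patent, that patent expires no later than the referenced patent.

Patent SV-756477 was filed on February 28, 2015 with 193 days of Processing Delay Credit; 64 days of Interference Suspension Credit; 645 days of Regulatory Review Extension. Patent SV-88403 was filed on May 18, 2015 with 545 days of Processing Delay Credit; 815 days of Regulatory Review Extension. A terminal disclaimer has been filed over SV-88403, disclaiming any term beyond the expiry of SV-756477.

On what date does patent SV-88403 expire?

August 18, 2032

Natural term of SV-88403:
  Base: filing + 15 years → 18 May 2030.
  Processing Delay Credit: +545 days → 14 November 2031.
  Regulatory Review Extension: 815 days (within the 1131-day cap) → +815 days → 6 February 2034.
Expiry of referenced patent SV-756477:
  Base: filing + 15 years → 28 February 2030.
  Processing Delay Credit: +193 days → 9 September 2030.
  Interference Suspension Credit: +64 days → 12 November 2030.
  Regulatory Review Extension: 645 days (within the 1131-day cap) → +645 days → 18 August 2032.
Terminal disclaimer: SV-88403 expires on the earlier of 6 February 2034 and 18 August 2032.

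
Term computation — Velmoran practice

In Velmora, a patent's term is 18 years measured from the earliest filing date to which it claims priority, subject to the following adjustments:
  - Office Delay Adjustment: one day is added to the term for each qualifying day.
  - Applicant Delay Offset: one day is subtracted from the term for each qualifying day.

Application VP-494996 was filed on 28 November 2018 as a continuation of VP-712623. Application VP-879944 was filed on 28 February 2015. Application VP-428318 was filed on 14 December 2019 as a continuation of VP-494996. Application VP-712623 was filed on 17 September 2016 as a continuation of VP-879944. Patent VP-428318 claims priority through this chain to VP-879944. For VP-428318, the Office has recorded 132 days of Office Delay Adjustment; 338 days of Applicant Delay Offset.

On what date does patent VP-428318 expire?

Earliest priority filing: 28 February 2015.
Base term: 28 February 2015 + 18 years → 28 February 2033.
Office Delay Adjustment: +132 days → 10 July 2033.
Applicant Delay Offset: −338 days → 6 August 2032.

August 6, 2032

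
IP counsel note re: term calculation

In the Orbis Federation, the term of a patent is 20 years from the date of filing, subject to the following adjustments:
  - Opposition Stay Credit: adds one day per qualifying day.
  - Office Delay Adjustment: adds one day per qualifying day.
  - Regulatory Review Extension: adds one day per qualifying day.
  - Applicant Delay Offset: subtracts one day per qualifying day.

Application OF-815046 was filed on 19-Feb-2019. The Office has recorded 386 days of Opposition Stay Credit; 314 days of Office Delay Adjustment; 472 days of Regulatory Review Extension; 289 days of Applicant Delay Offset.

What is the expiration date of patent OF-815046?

Base term: filing date + 20 years → 19 February 2039.
Opposition Stay Credit: +386 days → 11 March 2040.
Office Delay Adjustment: +314 days → 19 January 2041.
Regulatory Review Extension: +472 days → 6 May 2042.
Applicant Delay Offset: −289 days → 21 July 2041.

July 21, 2041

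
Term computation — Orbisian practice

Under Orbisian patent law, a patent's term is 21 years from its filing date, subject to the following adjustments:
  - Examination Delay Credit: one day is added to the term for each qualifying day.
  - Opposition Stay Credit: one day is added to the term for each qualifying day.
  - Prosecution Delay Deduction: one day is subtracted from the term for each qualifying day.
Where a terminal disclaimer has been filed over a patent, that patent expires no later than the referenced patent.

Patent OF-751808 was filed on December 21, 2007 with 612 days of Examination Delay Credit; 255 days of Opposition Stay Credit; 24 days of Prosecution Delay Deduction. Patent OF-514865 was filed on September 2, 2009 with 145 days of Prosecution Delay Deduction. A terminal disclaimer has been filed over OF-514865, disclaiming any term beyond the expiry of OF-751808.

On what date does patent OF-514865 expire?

2030-04-10

Natural term of OF-514865:
  Base: filing + 21 years → 2 September 2030.
  Prosecution Delay Deduction: −145 days → 10 April 2030.
Expiry of referenced patent OF-751808:
  Base: filing + 21 years → 21 December 2028.
  Examination Delay Credit: +612 days → 25 August 2030.
  Opposition Stay Credit: +255 days → 7 May 2031.
  Prosecution Delay Deduction: −24 days → 13 April 2031.
Terminal disclaimer: OF-514865 expires on the earlier of 10 April 2030 and 13 April 2031.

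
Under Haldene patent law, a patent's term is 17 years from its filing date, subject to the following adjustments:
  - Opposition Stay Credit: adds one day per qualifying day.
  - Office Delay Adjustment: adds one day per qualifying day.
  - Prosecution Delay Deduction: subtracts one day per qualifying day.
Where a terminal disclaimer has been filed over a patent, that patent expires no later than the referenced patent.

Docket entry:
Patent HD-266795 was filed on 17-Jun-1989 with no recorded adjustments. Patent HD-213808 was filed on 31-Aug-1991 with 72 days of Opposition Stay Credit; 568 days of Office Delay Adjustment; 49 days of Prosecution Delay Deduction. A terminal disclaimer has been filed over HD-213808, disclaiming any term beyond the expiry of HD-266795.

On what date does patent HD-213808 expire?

Natural term of HD-213808:
  Base: filing + 17 years → 31 August 2008.
  Opposition Stay Credit: +72 days → 11 November 2008.
  Office Delay Adjustment: +568 days → 2 June 2010.
  Prosecution Delay Deduction: −49 days → 14 April 2010.
Expiry of referenced patent HD-266795:
  Base: filing + 17 years → 17 June 2006.
Terminal disclaimer: HD-213808 expires on the earlier of 14 April 2010 and 17 June 2006.

2006-06-17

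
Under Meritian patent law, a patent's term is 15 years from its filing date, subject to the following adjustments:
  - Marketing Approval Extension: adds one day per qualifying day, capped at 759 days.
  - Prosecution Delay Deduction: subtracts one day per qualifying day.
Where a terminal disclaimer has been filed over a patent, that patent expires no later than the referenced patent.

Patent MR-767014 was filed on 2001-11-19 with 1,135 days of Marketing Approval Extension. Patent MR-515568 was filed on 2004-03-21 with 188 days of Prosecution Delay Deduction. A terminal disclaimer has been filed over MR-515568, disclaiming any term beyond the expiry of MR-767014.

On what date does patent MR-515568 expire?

September 14, 2018

Natural term of MR-515568:
  Base: filing + 15 years → 21 March 2019.
  Prosecution Delay Deduction: −188 days → 14 September 2018.
Expiry of referenced patent MR-767014:
  Base: filing + 15 years → 19 November 2016.
  Marketing Approval Extension: 1135 days claimed exceeds the 759-day cap, so +759 days → 18 December 2018.
Terminal disclaimer: MR-515568 expires on the earlier of 14 September 2018 and 18 December 2018.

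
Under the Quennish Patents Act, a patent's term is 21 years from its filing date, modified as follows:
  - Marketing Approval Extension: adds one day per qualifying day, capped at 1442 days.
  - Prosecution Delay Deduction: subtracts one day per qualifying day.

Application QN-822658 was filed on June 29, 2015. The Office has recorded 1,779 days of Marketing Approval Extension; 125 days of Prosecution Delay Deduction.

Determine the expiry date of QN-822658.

Base term: filing date + 21 years → 29 June 2036.
Marketing Approval Extension: 1779 days claimed exceeds the 1442-day cap, so +1442 days → 10 June 2040.
Prosecution Delay Deduction: −125 days → 6 February 2040.

February 6, 2040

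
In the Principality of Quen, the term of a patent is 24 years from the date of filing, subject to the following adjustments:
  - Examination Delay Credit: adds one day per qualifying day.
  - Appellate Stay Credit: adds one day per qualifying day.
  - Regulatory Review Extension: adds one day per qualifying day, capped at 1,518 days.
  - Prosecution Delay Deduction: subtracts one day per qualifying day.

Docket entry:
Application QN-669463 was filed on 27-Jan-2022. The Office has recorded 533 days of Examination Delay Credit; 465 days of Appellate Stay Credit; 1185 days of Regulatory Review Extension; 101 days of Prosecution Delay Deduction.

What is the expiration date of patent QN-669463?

October 10, 2051

Base term: filing date + 24 years → 27 January 2046.
Examination Delay Credit: +533 days → 14 July 2047.
Appellate Stay Credit: +465 days → 21 October 2048.
Regulatory Review Extension: 1185 days (within the 1518-day cap) → +1185 days → 19 January 2052.
Prosecution Delay Deduction: −101 days → 10 October 2051.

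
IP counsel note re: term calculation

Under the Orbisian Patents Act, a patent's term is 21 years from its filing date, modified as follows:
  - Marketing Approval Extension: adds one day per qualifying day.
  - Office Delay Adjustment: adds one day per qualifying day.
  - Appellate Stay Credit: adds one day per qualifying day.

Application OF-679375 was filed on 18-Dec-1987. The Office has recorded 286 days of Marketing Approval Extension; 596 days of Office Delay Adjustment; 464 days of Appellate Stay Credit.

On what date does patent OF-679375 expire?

Base term: filing date + 21 years → 18 December 2008.
Marketing Approval Extension: +286 days → 30 September 2009.
Office Delay Adjustment: +596 days → 19 May 2011.
Appellate Stay Credit: +464 days → 25 August 2012.

August 25, 2012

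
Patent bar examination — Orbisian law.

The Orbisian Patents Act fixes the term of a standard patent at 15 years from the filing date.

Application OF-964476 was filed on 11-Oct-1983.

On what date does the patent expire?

Filing date + 15 years → 11 October 1998.

1998-10-11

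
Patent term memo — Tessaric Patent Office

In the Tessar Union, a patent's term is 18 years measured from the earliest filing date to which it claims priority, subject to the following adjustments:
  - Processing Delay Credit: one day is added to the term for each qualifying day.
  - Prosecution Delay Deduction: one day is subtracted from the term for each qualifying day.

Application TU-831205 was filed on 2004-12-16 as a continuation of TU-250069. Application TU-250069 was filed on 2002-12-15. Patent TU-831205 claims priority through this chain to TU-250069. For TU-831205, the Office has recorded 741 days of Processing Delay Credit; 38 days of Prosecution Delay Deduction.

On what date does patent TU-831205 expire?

2022-11-18

Earliest priority filing: 15 December 2002.
Base term: 15 December 2002 + 18 years → 15 December 2020.
Processing Delay Credit: +741 days → 26 December 2022.
Prosecution Delay Deduction: −38 days → 18 November 2022.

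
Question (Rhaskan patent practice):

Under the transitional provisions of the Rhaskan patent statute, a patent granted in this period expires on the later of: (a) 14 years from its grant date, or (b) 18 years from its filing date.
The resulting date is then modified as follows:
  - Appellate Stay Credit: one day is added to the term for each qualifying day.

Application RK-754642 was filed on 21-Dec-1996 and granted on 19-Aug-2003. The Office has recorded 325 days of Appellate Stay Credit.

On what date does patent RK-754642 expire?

(a) grant + 14 years → 19 August 2017.
(b) filing + 18 years → 21 December 2014.
Later of the two: 19 August 2017.
Appellate Stay Credit: +325 days → 10 July 2018.

July 10, 2018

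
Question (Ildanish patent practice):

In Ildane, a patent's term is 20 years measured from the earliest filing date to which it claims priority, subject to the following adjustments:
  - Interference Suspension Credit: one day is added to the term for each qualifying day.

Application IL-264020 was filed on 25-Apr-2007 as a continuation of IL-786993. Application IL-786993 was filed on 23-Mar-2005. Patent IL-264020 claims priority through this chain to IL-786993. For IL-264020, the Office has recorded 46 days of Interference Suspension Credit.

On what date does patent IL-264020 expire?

May 8, 2025

Earliest priority filing: 23 March 2005.
Base term: 23 March 2005 + 20 years → 23 March 2025.
Interference Suspension Credit: +46 days → 8 May 2025.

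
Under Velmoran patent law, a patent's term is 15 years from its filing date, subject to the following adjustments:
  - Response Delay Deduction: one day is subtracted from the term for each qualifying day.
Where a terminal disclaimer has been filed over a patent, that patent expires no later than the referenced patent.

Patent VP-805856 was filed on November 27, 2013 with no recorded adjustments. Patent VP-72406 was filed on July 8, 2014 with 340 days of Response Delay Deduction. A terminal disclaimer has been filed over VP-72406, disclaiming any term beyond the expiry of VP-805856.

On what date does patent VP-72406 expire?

Natural term of VP-72406:
  Base: filing + 15 years → 8 July 2029.
  Response Delay Deduction: −340 days → 2 August 2028.
Expiry of referenced patent VP-805856:
  Base: filing + 15 years → 27 November 2028.
Terminal disclaimer: VP-72406 expires on the earlier of 2 August 2028 and 27 November 2028.

August 2, 2028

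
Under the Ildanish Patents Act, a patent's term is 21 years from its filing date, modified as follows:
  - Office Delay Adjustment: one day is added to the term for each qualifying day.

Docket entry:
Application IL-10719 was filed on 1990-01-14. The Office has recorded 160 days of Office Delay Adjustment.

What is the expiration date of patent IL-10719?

Base term: filing date + 21 years → 14 January 2011.
Office Delay Adjustment: +160 days → 23 June 2011.

2011-06-23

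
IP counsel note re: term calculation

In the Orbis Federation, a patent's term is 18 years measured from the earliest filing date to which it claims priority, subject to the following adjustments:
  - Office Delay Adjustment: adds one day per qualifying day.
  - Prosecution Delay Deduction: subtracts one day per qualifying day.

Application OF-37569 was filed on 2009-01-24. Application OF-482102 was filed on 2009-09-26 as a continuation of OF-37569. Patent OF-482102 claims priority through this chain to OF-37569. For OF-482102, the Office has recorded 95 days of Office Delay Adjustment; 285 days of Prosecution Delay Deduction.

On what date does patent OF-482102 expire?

July 18, 2026

Earliest priority filing: 24 January 2009.
Base term: 24 January 2009 + 18 years → 24 January 2027.
Office Delay Adjustment: +95 days → 29 April 2027.
Prosecution Delay Deduction: −285 days → 18 July 2026.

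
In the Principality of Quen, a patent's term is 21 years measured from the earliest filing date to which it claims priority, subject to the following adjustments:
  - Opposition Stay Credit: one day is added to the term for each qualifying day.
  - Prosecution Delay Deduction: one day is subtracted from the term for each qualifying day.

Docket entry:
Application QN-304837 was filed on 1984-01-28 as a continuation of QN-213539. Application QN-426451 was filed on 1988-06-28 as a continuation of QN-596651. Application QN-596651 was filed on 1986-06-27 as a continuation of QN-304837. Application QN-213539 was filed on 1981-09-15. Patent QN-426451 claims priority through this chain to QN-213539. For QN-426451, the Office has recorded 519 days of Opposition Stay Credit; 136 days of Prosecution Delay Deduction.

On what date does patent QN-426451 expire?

2003-10-03

Earliest priority filing: 15 September 1981.
Base term: 15 September 1981 + 21 years → 15 September 2002.
Opposition Stay Credit: +519 days → 16 February 2004.
Prosecution Delay Deduction: −136 days → 3 October 2003.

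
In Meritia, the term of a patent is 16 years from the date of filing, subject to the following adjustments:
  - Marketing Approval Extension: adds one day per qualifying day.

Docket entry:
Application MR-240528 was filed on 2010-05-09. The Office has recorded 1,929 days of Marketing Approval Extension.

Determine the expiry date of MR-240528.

2031-08-20

Base term: filing date + 16 years → 9 May 2026.
Marketing Approval Extension: +1929 days → 20 August 2031.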